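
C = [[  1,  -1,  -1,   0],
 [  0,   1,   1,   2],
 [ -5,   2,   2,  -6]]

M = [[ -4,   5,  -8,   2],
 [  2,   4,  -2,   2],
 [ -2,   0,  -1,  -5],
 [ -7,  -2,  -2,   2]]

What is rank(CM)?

2

First compute CM:
[[ -4,   1,  -5,   5],
 [-14,   0,  -7,   1],
 [ 62,  -5,  46, -28]]
Now row reduce the product.
R2 ← R2 − (7/2)·R1: [0, -7/2, 21/2, -33/2]
R3 ← R3 + (31/2)·R1: [0, 21/2, -63/2, 99/2]
R3 ← R3 + (3)·R2: [0, 0, 0, 0]
2 nonzero rows, so rank(CM) = 2.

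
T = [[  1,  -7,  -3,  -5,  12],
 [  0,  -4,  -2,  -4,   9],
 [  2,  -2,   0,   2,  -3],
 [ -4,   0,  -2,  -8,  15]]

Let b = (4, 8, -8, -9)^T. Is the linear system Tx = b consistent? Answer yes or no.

Row reduce the augmented matrix [T | b].
R3 ← R3 − (2)·R1: [0, 12, 6, 12, -27, -16]
R4 ← R4 + (4)·R1: [0, -28, -14, -28, 63, 7]
R3 ← R3 + (3)·R2: [0, 0, 0, 0, 0, 8]
R4 ← R4 − (7)·R2: [0, 0, 0, 0, 0, -49]
R4 ← R4 + (49/8)·R3: [0, 0, 0, 0, 0, 0]
The echelon form has 3 nonzero rows; the last pivot sits in the augmented column, so rank(T) = 2 but rank([T|b]) = 3.
Since the ranks differ, the system is inconsistent.

no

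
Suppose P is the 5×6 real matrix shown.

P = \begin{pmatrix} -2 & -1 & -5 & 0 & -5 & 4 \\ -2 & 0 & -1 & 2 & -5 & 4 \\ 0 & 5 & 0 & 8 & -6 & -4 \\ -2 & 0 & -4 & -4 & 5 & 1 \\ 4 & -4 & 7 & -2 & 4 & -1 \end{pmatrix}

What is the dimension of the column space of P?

Row reduce to echelon form.
R2 ← R2 − R1: [0, 1, 4, 2, 0, 0]
R4 ← R4 − R1: [0, 1, 1, -4, 10, -3]
R5 ← R5 + (2)·R1: [0, -6, -3, -2, -6, 7]
R3 ← R3 − (5)·R2: [0, 0, -20, -2, -6, -4]
R4 ← R4 − R2: [0, 0, -3, -6, 10, -3]
R5 ← R5 + (6)·R2: [0, 0, 21, 10, -6, 7]
R4 ← R4 − (3/20)·R3: [0, 0, 0, -57/10, 109/10, -12/5]
R5 ← R5 + (21/20)·R3: [0, 0, 0, 79/10, -123/10, 14/5]
R5 ← R5 + (79/57)·R4: [0, 0, 0, 0, 160/57, -10/19]
Echelon form has 5 nonzero rows, so rank(P) = 5.
The column space has dimension equal to the rank: 5.

5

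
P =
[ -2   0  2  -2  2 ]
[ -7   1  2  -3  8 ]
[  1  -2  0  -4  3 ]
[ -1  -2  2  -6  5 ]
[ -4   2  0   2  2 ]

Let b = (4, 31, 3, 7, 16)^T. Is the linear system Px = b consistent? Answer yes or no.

yes

Row reduce the augmented matrix [P | b].
R2 ← R2 − (7/2)·R1: [0, 1, -5, 4, 1, 17]
R3 ← R3 + (1/2)·R1: [0, -2, 1, -5, 4, 5]
R4 ← R4 − (1/2)·R1: [0, -2, 1, -5, 4, 5]
R5 ← R5 − (2)·R1: [0, 2, -4, 6, -2, 8]
R3 ← R3 + (2)·R2: [0, 0, -9, 3, 6, 39]
R4 ← R4 + (2)·R2: [0, 0, -9, 3, 6, 39]
R5 ← R5 − (2)·R2: [0, 0, 6, -2, -4, -26]
R4 ← R4 − R3: [0, 0, 0, 0, 0, 0]
R5 ← R5 + (2/3)·R3: [0, 0, 0, 0, 0, 0]
The echelon form has 3 nonzero rows, and every pivot lies in the first 5 columns, so rank(P) = rank([P|b]) = 3.
The system is consistent.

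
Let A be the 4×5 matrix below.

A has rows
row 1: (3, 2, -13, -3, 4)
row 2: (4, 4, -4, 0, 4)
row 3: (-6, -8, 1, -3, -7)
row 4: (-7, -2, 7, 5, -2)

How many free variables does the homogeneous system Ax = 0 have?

Row reduce to echelon form.
R2 ← R2 − (4/3)·R1: [0, 4/3, 40/3, 4, -4/3]
R3 ← R3 + (2)·R1: [0, -4, -25, -9, 1]
R4 ← R4 + (7/3)·R1: [0, 8/3, -70/3, -2, 22/3]
R3 ← R3 + (3)·R2: [0, 0, 15, 3, -3]
R4 ← R4 − (2)·R2: [0, 0, -50, -10, 10]
R4 ← R4 + (10/3)·R3: [0, 0, 0, 0, 0]
3 nonzero rows, so rank(A) = 3.
A has 5 columns; by rank–nullity, nullity = 5 − 3 = 2.

2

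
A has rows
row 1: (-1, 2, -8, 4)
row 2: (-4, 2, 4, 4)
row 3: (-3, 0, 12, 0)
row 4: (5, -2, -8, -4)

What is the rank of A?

2

Row reduce to echelon form.
R2 ← R2 − (4)·R1: [0, -6, 36, -12]
R3 ← R3 − (3)·R1: [0, -6, 36, -12]
R4 ← R4 + (5)·R1: [0, 8, -48, 16]
R3 ← R3 − R2: [0, 0, 0, 0]
R4 ← R4 + (4/3)·R2: [0, 0, 0, 0]
Echelon form has 2 nonzero rows, so rank(A) = 2.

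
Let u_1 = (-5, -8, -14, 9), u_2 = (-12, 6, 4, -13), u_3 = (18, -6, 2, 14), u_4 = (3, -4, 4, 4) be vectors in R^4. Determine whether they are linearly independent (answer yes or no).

yes

Form the matrix with these vectors as rows and row reduce.
R2 ← R2 − (12/5)·R1: [0, 126/5, 188/5, -173/5]
R3 ← R3 + (18/5)·R1: [0, -174/5, -242/5, 232/5]
R4 ← R4 + (3/5)·R1: [0, -44/5, -22/5, 47/5]
R3 ← R3 + (29/21)·R2: [0, 0, 74/21, -29/21]
R4 ← R4 + (22/63)·R2: [0, 0, 550/63, -169/63]
R4 ← R4 − (275/111)·R3: [0, 0, 0, 82/111]
4 nonzero rows, so the 4 vectors span a space of dimension 4.
Since 4 = 4, the vectors are linearly independent.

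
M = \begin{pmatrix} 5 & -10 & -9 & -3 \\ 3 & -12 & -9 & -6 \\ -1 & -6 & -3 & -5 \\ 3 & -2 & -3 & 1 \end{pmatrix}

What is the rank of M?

2

Row reduce to echelon form.
R2 ← R2 − (3/5)·R1: [0, -6, -18/5, -21/5]
R3 ← R3 + (1/5)·R1: [0, -8, -24/5, -28/5]
R4 ← R4 − (3/5)·R1: [0, 4, 12/5, 14/5]
R3 ← R3 − (4/3)·R2: [0, 0, 0, 0]
R4 ← R4 + (2/3)·R2: [0, 0, 0, 0]
Echelon form has 2 nonzero rows, so rank(M) = 2.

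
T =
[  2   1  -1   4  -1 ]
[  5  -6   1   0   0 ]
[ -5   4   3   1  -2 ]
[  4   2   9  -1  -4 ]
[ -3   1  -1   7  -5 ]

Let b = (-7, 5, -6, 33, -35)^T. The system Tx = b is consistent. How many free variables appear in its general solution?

Row reduce the augmented matrix [T | b].
R2 ← R2 − (5/2)·R1: [0, -17/2, 7/2, -10, 5/2, 45/2]
R3 ← R3 + (5/2)·R1: [0, 13/2, 1/2, 11, -9/2, -47/2]
R4 ← R4 − (2)·R1: [0, 0, 11, -9, -2, 47]
R5 ← R5 + (3/2)·R1: [0, 5/2, -5/2, 13, -13/2, -91/2]
R3 ← R3 + (13/17)·R2: [0, 0, 54/17, 57/17, -44/17, -107/17]
R5 ← R5 + (5/17)·R2: [0, 0, -25/17, 171/17, -98/17, -661/17]
R4 ← R4 − (187/54)·R3: [0, 0, 0, -371/18, 188/27, 3715/54]
R5 ← R5 + (25/54)·R3: [0, 0, 0, 209/18, -188/27, -2257/54]
R5 ← R5 + (209/371)·R4: [0, 0, 0, 0, -1128/371, -1128/371]
The echelon form has 5 nonzero rows, and every pivot lies in the first 5 columns, so rank(T) = rank([T|b]) = 5.
The system is consistent.
Free variables = (unknowns) − (rank) = 5 − 5 = 0.

0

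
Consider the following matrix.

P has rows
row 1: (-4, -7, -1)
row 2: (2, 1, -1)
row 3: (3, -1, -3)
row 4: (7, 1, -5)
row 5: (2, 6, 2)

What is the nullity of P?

1

Row reduce to echelon form.
R2 ← R2 + (1/2)·R1: [0, -5/2, -3/2]
R3 ← R3 + (3/4)·R1: [0, -25/4, -15/4]
R4 ← R4 + (7/4)·R1: [0, -45/4, -27/4]
R5 ← R5 + (1/2)·R1: [0, 5/2, 3/2]
R3 ← R3 − (5/2)·R2: [0, 0, 0]
R4 ← R4 − (9/2)·R2: [0, 0, 0]
R5 ← R5 + R2: [0, 0, 0]
2 nonzero rows, so rank(P) = 2.
P has 3 columns; by rank–nullity, nullity = 3 − 2 = 1.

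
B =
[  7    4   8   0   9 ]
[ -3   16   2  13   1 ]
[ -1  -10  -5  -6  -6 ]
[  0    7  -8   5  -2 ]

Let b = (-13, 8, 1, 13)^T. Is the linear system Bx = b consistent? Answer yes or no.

yes

Row reduce the augmented matrix [B | b].
R2 ← R2 + (3/7)·R1: [0, 124/7, 38/7, 13, 34/7, 17/7]
R3 ← R3 + (1/7)·R1: [0, -66/7, -27/7, -6, -33/7, -6/7]
R3 ← R3 + (33/62)·R2: [0, 0, -30/31, 57/62, -66/31, 27/62]
R4 ← R4 − (49/124)·R2: [0, 0, -629/62, -17/124, -243/62, 1493/124]
R4 ← R4 − (629/60)·R3: [0, 0, 0, -391/40, 92/5, 299/40]
The echelon form has 4 nonzero rows, and every pivot lies in the first 5 columns, so rank(B) = rank([B|b]) = 4.
The system is consistent.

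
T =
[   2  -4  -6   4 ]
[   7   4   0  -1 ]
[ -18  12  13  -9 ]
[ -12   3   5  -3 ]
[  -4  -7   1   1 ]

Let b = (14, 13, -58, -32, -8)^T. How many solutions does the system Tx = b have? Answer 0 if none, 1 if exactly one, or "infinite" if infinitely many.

Row reduce the augmented matrix [T | b].
R2 ← R2 − (7/2)·R1: [0, 18, 21, -15, -36]
R3 ← R3 + (9)·R1: [0, -24, -41, 27, 68]
R4 ← R4 + (6)·R1: [0, -21, -31, 21, 52]
R5 ← R5 + (2)·R1: [0, -15, -11, 9, 20]
R3 ← R3 + (4/3)·R2: [0, 0, -13, 7, 20]
R4 ← R4 + (7/6)·R2: [0, 0, -13/2, 7/2, 10]
R5 ← R5 + (5/6)·R2: [0, 0, 13/2, -7/2, -10]
R4 ← R4 − (1/2)·R3: [0, 0, 0, 0, 0]
R5 ← R5 + (1/2)·R3: [0, 0, 0, 0, 0]
The echelon form has 3 nonzero rows, and every pivot lies in the first 4 columns, so rank(T) = rank([T|b]) = 3.
The system is consistent.
rank = 3 < 4 unknowns, so there are infinitely many solutions.

infinite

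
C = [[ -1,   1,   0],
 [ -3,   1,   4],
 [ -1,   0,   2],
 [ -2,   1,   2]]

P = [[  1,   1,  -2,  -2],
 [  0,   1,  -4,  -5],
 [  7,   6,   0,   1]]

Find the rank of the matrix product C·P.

2

First compute CP:
[[ -1,   0,  -2,  -3],
 [ 25,  22,   2,   5],
 [ 13,  11,   2,   4],
 [ 12,  11,   0,   1]]
Now row reduce the product.
R2 ← R2 + (25)·R1: [0, 22, -48, -70]
R3 ← R3 + (13)·R1: [0, 11, -24, -35]
R4 ← R4 + (12)·R1: [0, 11, -24, -35]
R3 ← R3 − (1/2)·R2: [0, 0, 0, 0]
R4 ← R4 − (1/2)·R2: [0, 0, 0, 0]
2 nonzero rows, so rank(CP) = 2.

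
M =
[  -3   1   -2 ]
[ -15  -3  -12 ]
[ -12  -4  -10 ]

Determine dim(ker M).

1

Row reduce to echelon form.
R2 ← R2 − (5)·R1: [0, -8, -2]
R3 ← R3 − (4)·R1: [0, -8, -2]
R3 ← R3 − R2: [0, 0, 0]
2 nonzero rows, so rank(M) = 2.
M has 3 columns; by rank–nullity, nullity = 3 − 2 = 1.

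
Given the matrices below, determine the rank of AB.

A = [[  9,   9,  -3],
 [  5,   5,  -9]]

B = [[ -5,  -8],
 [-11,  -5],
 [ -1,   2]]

First compute AB:
[[-141, -123],
 [-71, -83]]
Now row reduce the product.
R2 ← R2 − (71/141)·R1: [0, -990/47]
2 nonzero rows, so rank(AB) = 2.

2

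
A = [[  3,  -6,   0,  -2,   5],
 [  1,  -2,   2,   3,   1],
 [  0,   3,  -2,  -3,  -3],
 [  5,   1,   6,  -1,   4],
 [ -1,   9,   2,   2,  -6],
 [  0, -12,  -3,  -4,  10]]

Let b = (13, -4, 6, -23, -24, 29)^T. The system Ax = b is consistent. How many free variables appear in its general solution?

0

Row reduce the augmented matrix [A | b].
R2 ← R2 − (1/3)·R1: [0, 0, 2, 11/3, -2/3, -25/3]
R4 ← R4 − (5/3)·R1: [0, 11, 6, 7/3, -13/3, -134/3]
R5 ← R5 + (1/3)·R1: [0, 7, 2, 4/3, -13/3, -59/3]
Swap R2 ↔ R3
R4 ← R4 − (11/3)·R2: [0, 0, 40/3, 40/3, 20/3, -200/3]
R5 ← R5 − (7/3)·R2: [0, 0, 20/3, 25/3, 8/3, -101/3]
R6 ← R6 + (4)·R2: [0, 0, -11, -16, -2, 53]
R4 ← R4 − (20/3)·R3: [0, 0, 0, -100/9, 100/9, -100/9]
R5 ← R5 − (10/3)·R3: [0, 0, 0, -35/9, 44/9, -53/9]
R6 ← R6 + (11/2)·R3: [0, 0, 0, 25/6, -17/3, 43/6]
R5 ← R5 − (7/20)·R4: [0, 0, 0, 0, 1, -2]
R6 ← R6 + (3/8)·R4: [0, 0, 0, 0, -3/2, 3]
R6 ← R6 + (3/2)·R5: [0, 0, 0, 0, 0, 0]
The echelon form has 5 nonzero rows, and every pivot lies in the first 5 columns, so rank(A) = rank([A|b]) = 5.
The system is consistent.
Free variables = (unknowns) − (rank) = 5 − 5 = 0.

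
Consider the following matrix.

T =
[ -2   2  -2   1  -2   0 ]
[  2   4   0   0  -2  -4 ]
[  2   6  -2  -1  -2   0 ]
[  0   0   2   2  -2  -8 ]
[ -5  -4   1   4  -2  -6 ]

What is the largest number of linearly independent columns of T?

Row reduce to echelon form.
R2 ← R2 + R1: [0, 6, -2, 1, -4, -4]
R3 ← R3 + R1: [0, 8, -4, 0, -4, 0]
R5 ← R5 − (5/2)·R1: [0, -9, 6, 3/2, 3, -6]
R3 ← R3 − (4/3)·R2: [0, 0, -4/3, -4/3, 4/3, 16/3]
R5 ← R5 + (3/2)·R2: [0, 0, 3, 3, -3, -12]
R4 ← R4 + (3/2)·R3: [0, 0, 0, 0, 0, 0]
R5 ← R5 + (9/4)·R3: [0, 0, 0, 0, 0, 0]
Echelon form has 3 nonzero rows, so rank(T) = 3.
The rank gives the maximum number of linearly independent columns: 3.

3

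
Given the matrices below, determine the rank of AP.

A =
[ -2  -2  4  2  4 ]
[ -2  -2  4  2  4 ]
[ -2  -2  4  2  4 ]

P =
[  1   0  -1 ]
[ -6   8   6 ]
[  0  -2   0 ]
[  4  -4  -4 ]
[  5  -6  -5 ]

First compute AP:
[[ 38, -56, -38],
 [ 38, -56, -38],
 [ 38, -56, -38]]
Now row reduce the product.
R2 ← R2 − R1: [0, 0, 0]
R3 ← R3 − R1: [0, 0, 0]
1 nonzero row, so rank(AP) = 1.

1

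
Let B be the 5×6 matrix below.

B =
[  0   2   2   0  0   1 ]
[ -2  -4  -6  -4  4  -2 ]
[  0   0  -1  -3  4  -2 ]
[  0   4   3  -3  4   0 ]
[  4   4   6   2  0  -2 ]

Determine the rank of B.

Row reduce to echelon form.
Swap R1 ↔ R2
R5 ← R5 + (2)·R1: [0, -4, -6, -6, 8, -6]
R4 ← R4 − (2)·R2: [0, 0, -1, -3, 4, -2]
R5 ← R5 + (2)·R2: [0, 0, -2, -6, 8, -4]
R4 ← R4 − R3: [0, 0, 0, 0, 0, 0]
R5 ← R5 − (2)·R3: [0, 0, 0, 0, 0, 0]
Echelon form has 3 nonzero rows, so rank(B) = 3.

3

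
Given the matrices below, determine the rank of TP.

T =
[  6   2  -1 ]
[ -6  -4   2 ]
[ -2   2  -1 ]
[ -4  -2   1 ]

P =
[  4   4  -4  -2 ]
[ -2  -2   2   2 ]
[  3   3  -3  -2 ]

2

First compute TP:
[[ 17,  17, -17,  -6],
 [-10, -10,  10,   0],
 [-15, -15,  15,  10],
 [ -9,  -9,   9,   2]]
Now row reduce the product.
R2 ← R2 + (10/17)·R1: [0, 0, 0, -60/17]
R3 ← R3 + (15/17)·R1: [0, 0, 0, 80/17]
R4 ← R4 + (9/17)·R1: [0, 0, 0, -20/17]
R3 ← R3 + (4/3)·R2: [0, 0, 0, 0]
R4 ← R4 − (1/3)·R2: [0, 0, 0, 0]
2 nonzero rows, so rank(TP) = 2.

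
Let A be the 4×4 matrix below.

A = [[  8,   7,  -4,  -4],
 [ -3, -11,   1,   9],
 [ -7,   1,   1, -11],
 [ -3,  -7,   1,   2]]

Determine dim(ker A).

Row reduce to echelon form.
R2 ← R2 + (3/8)·R1: [0, -67/8, -1/2, 15/2]
R3 ← R3 + (7/8)·R1: [0, 57/8, -5/2, -29/2]
R4 ← R4 + (3/8)·R1: [0, -35/8, -1/2, 1/2]
R3 ← R3 + (57/67)·R2: [0, 0, -196/67, -544/67]
R4 ← R4 − (35/67)·R2: [0, 0, -16/67, -229/67]
R4 ← R4 − (4/49)·R3: [0, 0, 0, -135/49]
4 nonzero rows, so rank(A) = 4.
A has 4 columns; by rank–nullity, nullity = 4 − 4 = 0.

0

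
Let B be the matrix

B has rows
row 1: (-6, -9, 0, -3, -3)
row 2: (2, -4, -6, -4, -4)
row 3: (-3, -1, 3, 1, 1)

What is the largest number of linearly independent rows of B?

Row reduce to echelon form.
R2 ← R2 + (1/3)·R1: [0, -7, -6, -5, -5]
R3 ← R3 − (1/2)·R1: [0, 7/2, 3, 5/2, 5/2]
R3 ← R3 + (1/2)·R2: [0, 0, 0, 0, 0]
Echelon form has 2 nonzero rows, so rank(B) = 2.
The rank gives the maximum number of linearly independent rows: 2.

2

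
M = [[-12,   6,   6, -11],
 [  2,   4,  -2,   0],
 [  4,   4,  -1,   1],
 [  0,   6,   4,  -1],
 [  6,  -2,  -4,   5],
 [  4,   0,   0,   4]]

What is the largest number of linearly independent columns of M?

4

Row reduce to echelon form.
R2 ← R2 + (1/6)·R1: [0, 5, -1, -11/6]
R3 ← R3 + (1/3)·R1: [0, 6, 1, -8/3]
R5 ← R5 + (1/2)·R1: [0, 1, -1, -1/2]
R6 ← R6 + (1/3)·R1: [0, 2, 2, 1/3]
R3 ← R3 − (6/5)·R2: [0, 0, 11/5, -7/15]
R4 ← R4 − (6/5)·R2: [0, 0, 26/5, 6/5]
R5 ← R5 − (1/5)·R2: [0, 0, -4/5, -2/15]
R6 ← R6 − (2/5)·R2: [0, 0, 12/5, 16/15]
R4 ← R4 − (26/11)·R3: [0, 0, 0, 76/33]
R5 ← R5 + (4/11)·R3: [0, 0, 0, -10/33]
R6 ← R6 − (12/11)·R3: [0, 0, 0, 52/33]
R5 ← R5 + (5/38)·R4: [0, 0, 0, 0]
R6 ← R6 − (13/19)·R4: [0, 0, 0, 0]
Echelon form has 4 nonzero rows, so rank(M) = 4.
The rank gives the maximum number of linearly independent columns: 4.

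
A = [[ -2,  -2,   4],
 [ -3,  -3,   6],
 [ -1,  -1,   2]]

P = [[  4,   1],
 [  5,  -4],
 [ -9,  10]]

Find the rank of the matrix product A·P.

First compute AP:
[[-54,  46],
 [-81,  69],
 [-27,  23]]
Now row reduce the product.
R2 ← R2 − (3/2)·R1: [0, 0]
R3 ← R3 − (1/2)·R1: [0, 0]
1 nonzero row, so rank(AP) = 1.

1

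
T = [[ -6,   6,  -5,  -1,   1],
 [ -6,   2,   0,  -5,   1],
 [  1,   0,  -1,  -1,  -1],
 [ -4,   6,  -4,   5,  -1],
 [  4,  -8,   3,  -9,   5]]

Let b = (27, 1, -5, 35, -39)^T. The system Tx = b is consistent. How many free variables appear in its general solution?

0

Row reduce the augmented matrix [T | b].
R2 ← R2 − R1: [0, -4, 5, -4, 0, -26]
R3 ← R3 + (1/6)·R1: [0, 1, -11/6, -7/6, -5/6, -1/2]
R4 ← R4 − (2/3)·R1: [0, 2, -2/3, 17/3, -5/3, 17]
R5 ← R5 + (2/3)·R1: [0, -4, -1/3, -29/3, 17/3, -21]
R3 ← R3 + (1/4)·R2: [0, 0, -7/12, -13/6, -5/6, -7]
R4 ← R4 + (1/2)·R2: [0, 0, 11/6, 11/3, -5/3, 4]
R5 ← R5 − R2: [0, 0, -16/3, -17/3, 17/3, 5]
R4 ← R4 + (22/7)·R3: [0, 0, 0, -22/7, -30/7, -18]
R5 ← R5 − (64/7)·R3: [0, 0, 0, 99/7, 93/7, 69]
R5 ← R5 + (9/2)·R4: [0, 0, 0, 0, -6, -12]
The echelon form has 5 nonzero rows, and every pivot lies in the first 5 columns, so rank(T) = rank([T|b]) = 5.
The system is consistent.
Free variables = (unknowns) − (rank) = 5 − 5 = 0.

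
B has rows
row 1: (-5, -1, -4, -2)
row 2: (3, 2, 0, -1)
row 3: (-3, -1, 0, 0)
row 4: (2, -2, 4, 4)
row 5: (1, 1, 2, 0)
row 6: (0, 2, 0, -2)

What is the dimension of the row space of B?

Row reduce to echelon form.
R2 ← R2 + (3/5)·R1: [0, 7/5, -12/5, -11/5]
R3 ← R3 − (3/5)·R1: [0, -2/5, 12/5, 6/5]
R4 ← R4 + (2/5)·R1: [0, -12/5, 12/5, 16/5]
R5 ← R5 + (1/5)·R1: [0, 4/5, 6/5, -2/5]
R3 ← R3 + (2/7)·R2: [0, 0, 12/7, 4/7]
R4 ← R4 + (12/7)·R2: [0, 0, -12/7, -4/7]
R5 ← R5 − (4/7)·R2: [0, 0, 18/7, 6/7]
R6 ← R6 − (10/7)·R2: [0, 0, 24/7, 8/7]
R4 ← R4 + R3: [0, 0, 0, 0]
R5 ← R5 − (3/2)·R3: [0, 0, 0, 0]
R6 ← R6 − (2)·R3: [0, 0, 0, 0]
Echelon form has 3 nonzero rows, so rank(B) = 3.
The row space has dimension equal to the rank: 3.

3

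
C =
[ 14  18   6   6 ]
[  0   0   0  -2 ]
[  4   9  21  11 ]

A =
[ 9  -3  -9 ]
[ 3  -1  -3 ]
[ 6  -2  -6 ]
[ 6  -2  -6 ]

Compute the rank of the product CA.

1

First compute CA:
[[252, -84, -252],
 [-12,   4,  12],
 [255, -85, -255]]
Now row reduce the product.
R2 ← R2 + (1/21)·R1: [0, 0, 0]
R3 ← R3 − (85/84)·R1: [0, 0, 0]
1 nonzero row, so rank(CA) = 1.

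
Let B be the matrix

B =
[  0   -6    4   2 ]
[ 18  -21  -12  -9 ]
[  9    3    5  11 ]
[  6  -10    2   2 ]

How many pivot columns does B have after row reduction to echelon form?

3

Row reduce to echelon form.
Swap R1 ↔ R2
R3 ← R3 − (1/2)·R1: [0, 27/2, 11, 31/2]
R4 ← R4 − (1/3)·R1: [0, -3, 6, 5]
R3 ← R3 + (9/4)·R2: [0, 0, 20, 20]
R4 ← R4 − (1/2)·R2: [0, 0, 4, 4]
R4 ← R4 − (1/5)·R3: [0, 0, 0, 0]
Echelon form has 3 nonzero rows, so rank(B) = 3.
Each nonzero row contributes one pivot column: 3 pivot columns.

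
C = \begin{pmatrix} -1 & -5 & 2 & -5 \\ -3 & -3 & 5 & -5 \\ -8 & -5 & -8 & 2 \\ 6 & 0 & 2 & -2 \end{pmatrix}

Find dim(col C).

Row reduce to echelon form.
R2 ← R2 − (3)·R1: [0, 12, -1, 10]
R3 ← R3 − (8)·R1: [0, 35, -24, 42]
R4 ← R4 + (6)·R1: [0, -30, 14, -32]
R3 ← R3 − (35/12)·R2: [0, 0, -253/12, 77/6]
R4 ← R4 + (5/2)·R2: [0, 0, 23/2, -7]
R4 ← R4 + (6/11)·R3: [0, 0, 0, 0]
Echelon form has 3 nonzero rows, so rank(C) = 3.
The column space has dimension equal to the rank: 3.

3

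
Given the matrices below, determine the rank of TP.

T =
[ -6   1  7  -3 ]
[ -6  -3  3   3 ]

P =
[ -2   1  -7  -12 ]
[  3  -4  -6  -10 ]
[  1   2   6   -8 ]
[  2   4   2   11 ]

2

First compute TP:
[[ 16,  -8,  72, -27],
 [ 12,  24,  84, 111]]
Now row reduce the product.
R2 ← R2 − (3/4)·R1: [0, 30, 30, 525/4]
2 nonzero rows, so rank(TP) = 2.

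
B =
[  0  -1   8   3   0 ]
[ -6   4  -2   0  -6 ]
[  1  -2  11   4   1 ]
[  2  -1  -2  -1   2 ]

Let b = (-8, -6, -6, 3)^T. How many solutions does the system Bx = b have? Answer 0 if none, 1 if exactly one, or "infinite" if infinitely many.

0

Row reduce the augmented matrix [B | b].
Swap R1 ↔ R2
R3 ← R3 + (1/6)·R1: [0, -4/3, 32/3, 4, 0, -7]
R4 ← R4 + (1/3)·R1: [0, 1/3, -8/3, -1, 0, 1]
R3 ← R3 − (4/3)·R2: [0, 0, 0, 0, 0, 11/3]
R4 ← R4 + (1/3)·R2: [0, 0, 0, 0, 0, -5/3]
R4 ← R4 + (5/11)·R3: [0, 0, 0, 0, 0, 0]
The echelon form has 3 nonzero rows; the last pivot sits in the augmented column, so rank(B) = 2 but rank([B|b]) = 3.
Since the ranks differ, the system is inconsistent.
It has no solutions.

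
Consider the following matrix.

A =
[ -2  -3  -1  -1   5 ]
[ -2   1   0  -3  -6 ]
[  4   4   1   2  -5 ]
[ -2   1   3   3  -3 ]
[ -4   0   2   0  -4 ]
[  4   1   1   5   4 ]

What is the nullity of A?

2

Row reduce to echelon form.
R2 ← R2 − R1: [0, 4, 1, -2, -11]
R3 ← R3 + (2)·R1: [0, -2, -1, 0, 5]
R4 ← R4 − R1: [0, 4, 4, 4, -8]
R5 ← R5 − (2)·R1: [0, 6, 4, 2, -14]
R6 ← R6 + (2)·R1: [0, -5, -1, 3, 14]
R3 ← R3 + (1/2)·R2: [0, 0, -1/2, -1, -1/2]
R4 ← R4 − R2: [0, 0, 3, 6, 3]
R5 ← R5 − (3/2)·R2: [0, 0, 5/2, 5, 5/2]
R6 ← R6 + (5/4)·R2: [0, 0, 1/4, 1/2, 1/4]
R4 ← R4 + (6)·R3: [0, 0, 0, 0, 0]
R5 ← R5 + (5)·R3: [0, 0, 0, 0, 0]
R6 ← R6 + (1/2)·R3: [0, 0, 0, 0, 0]
3 nonzero rows, so rank(A) = 3.
A has 5 columns; by rank–nullity, nullity = 5 − 3 = 2.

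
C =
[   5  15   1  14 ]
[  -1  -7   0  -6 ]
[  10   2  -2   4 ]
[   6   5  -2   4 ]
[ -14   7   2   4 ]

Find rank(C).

Row reduce to echelon form.
R2 ← R2 + (1/5)·R1: [0, -4, 1/5, -16/5]
R3 ← R3 − (2)·R1: [0, -28, -4, -24]
R4 ← R4 − (6/5)·R1: [0, -13, -16/5, -64/5]
R5 ← R5 + (14/5)·R1: [0, 49, 24/5, 216/5]
R3 ← R3 − (7)·R2: [0, 0, -27/5, -8/5]
R4 ← R4 − (13/4)·R2: [0, 0, -77/20, -12/5]
R5 ← R5 + (49/4)·R2: [0, 0, 29/4, 4]
R4 ← R4 − (77/108)·R3: [0, 0, 0, -34/27]
R5 ← R5 + (145/108)·R3: [0, 0, 0, 50/27]
R5 ← R5 + (25/17)·R4: [0, 0, 0, 0]
Echelon form has 4 nonzero rows, so rank(C) = 4.

4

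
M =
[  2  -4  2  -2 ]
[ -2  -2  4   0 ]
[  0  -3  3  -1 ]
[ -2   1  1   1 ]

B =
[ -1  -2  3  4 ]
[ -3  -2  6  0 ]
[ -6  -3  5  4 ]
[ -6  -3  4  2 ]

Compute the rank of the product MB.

First compute MB:
[[ 10,   4, -16,  12],
 [-16,  -4,   2,   8],
 [ -3,   0,  -7,  10],
 [-13,  -4,   9,  -2]]
Now row reduce the product.
R2 ← R2 + (8/5)·R1: [0, 12/5, -118/5, 136/5]
R3 ← R3 + (3/10)·R1: [0, 6/5, -59/5, 68/5]
R4 ← R4 + (13/10)·R1: [0, 6/5, -59/5, 68/5]
R3 ← R3 − (1/2)·R2: [0, 0, 0, 0]
R4 ← R4 − (1/2)·R2: [0, 0, 0, 0]
2 nonzero rows, so rank(MB) = 2.

2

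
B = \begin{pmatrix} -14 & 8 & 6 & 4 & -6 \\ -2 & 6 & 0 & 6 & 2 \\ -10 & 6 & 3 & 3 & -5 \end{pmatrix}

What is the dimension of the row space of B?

3

Row reduce to echelon form.
R2 ← R2 − (1/7)·R1: [0, 34/7, -6/7, 38/7, 20/7]
R3 ← R3 − (5/7)·R1: [0, 2/7, -9/7, 1/7, -5/7]
R3 ← R3 − (1/17)·R2: [0, 0, -21/17, -3/17, -15/17]
Echelon form has 3 nonzero rows, so rank(B) = 3.
The row space has dimension equal to the rank: 3.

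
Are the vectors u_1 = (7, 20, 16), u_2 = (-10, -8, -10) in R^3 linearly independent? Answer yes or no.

yes

Form the matrix with these vectors as rows and row reduce.
R2 ← R2 + (10/7)·R1: [0, 144/7, 90/7]
2 nonzero rows, so the 2 vectors span a space of dimension 2.
Since 2 = 2, the vectors are linearly independent.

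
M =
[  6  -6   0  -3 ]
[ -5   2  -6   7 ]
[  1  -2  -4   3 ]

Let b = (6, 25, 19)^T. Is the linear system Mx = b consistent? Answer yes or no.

Row reduce the augmented matrix [M | b].
R2 ← R2 + (5/6)·R1: [0, -3, -6, 9/2, 30]
R3 ← R3 − (1/6)·R1: [0, -1, -4, 7/2, 18]
R3 ← R3 − (1/3)·R2: [0, 0, -2, 2, 8]
The echelon form has 3 nonzero rows, and every pivot lies in the first 4 columns, so rank(M) = rank([M|b]) = 3.
The system is consistent.

yes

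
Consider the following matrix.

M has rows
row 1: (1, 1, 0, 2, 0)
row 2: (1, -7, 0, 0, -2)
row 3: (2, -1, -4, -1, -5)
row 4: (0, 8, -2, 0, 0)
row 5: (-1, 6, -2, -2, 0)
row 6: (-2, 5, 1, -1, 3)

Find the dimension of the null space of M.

1

Row reduce to echelon form.
R2 ← R2 − R1: [0, -8, 0, -2, -2]
R3 ← R3 − (2)·R1: [0, -3, -4, -5, -5]
R5 ← R5 + R1: [0, 7, -2, 0, 0]
R6 ← R6 + (2)·R1: [0, 7, 1, 3, 3]
R3 ← R3 − (3/8)·R2: [0, 0, -4, -17/4, -17/4]
R4 ← R4 + R2: [0, 0, -2, -2, -2]
R5 ← R5 + (7/8)·R2: [0, 0, -2, -7/4, -7/4]
R6 ← R6 + (7/8)·R2: [0, 0, 1, 5/4, 5/4]
R4 ← R4 − (1/2)·R3: [0, 0, 0, 1/8, 1/8]
R5 ← R5 − (1/2)·R3: [0, 0, 0, 3/8, 3/8]
R6 ← R6 + (1/4)·R3: [0, 0, 0, 3/16, 3/16]
R5 ← R5 − (3)·R4: [0, 0, 0, 0, 0]
R6 ← R6 − (3/2)·R4: [0, 0, 0, 0, 0]
4 nonzero rows, so rank(M) = 4.
M has 5 columns; by rank–nullity, nullity = 5 − 4 = 1.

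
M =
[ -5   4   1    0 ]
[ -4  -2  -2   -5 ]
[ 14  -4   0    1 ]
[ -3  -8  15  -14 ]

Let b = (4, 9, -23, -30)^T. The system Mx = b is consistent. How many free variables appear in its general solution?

0

Row reduce the augmented matrix [M | b].
R2 ← R2 − (4/5)·R1: [0, -26/5, -14/5, -5, 29/5]
R3 ← R3 + (14/5)·R1: [0, 36/5, 14/5, 1, -59/5]
R4 ← R4 − (3/5)·R1: [0, -52/5, 72/5, -14, -162/5]
R3 ← R3 + (18/13)·R2: [0, 0, -14/13, -77/13, -49/13]
R4 ← R4 − (2)·R2: [0, 0, 20, -4, -44]
R4 ← R4 + (130/7)·R3: [0, 0, 0, -114, -114]
The echelon form has 4 nonzero rows, and every pivot lies in the first 4 columns, so rank(M) = rank([M|b]) = 4.
The system is consistent.
Free variables = (unknowns) − (rank) = 4 − 4 = 0.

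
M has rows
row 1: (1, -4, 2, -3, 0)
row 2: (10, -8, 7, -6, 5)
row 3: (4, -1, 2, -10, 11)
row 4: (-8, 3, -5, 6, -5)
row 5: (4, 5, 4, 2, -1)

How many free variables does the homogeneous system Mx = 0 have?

Row reduce to echelon form.
R2 ← R2 − (10)·R1: [0, 32, -13, 24, 5]
R3 ← R3 − (4)·R1: [0, 15, -6, 2, 11]
R4 ← R4 + (8)·R1: [0, -29, 11, -18, -5]
R5 ← R5 − (4)·R1: [0, 21, -4, 14, -1]
R3 ← R3 − (15/32)·R2: [0, 0, 3/32, -37/4, 277/32]
R4 ← R4 + (29/32)·R2: [0, 0, -25/32, 15/4, -15/32]
R5 ← R5 − (21/32)·R2: [0, 0, 145/32, -7/4, -137/32]
R4 ← R4 + (25/3)·R3: [0, 0, 0, -220/3, 215/3]
R5 ← R5 − (145/3)·R3: [0, 0, 0, 1336/3, -1268/3]
R5 ← R5 + (334/55)·R4: [0, 0, 0, 0, 138/11]
5 nonzero rows, so rank(M) = 5.
M has 5 columns; by rank–nullity, nullity = 5 − 5 = 0.

0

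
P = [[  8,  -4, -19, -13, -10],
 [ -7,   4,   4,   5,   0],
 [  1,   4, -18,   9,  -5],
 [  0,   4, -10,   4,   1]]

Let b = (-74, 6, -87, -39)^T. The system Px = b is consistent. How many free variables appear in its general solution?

1

Row reduce the augmented matrix [P | b].
R2 ← R2 + (7/8)·R1: [0, 1/2, -101/8, -51/8, -35/4, -235/4]
R3 ← R3 − (1/8)·R1: [0, 9/2, -125/8, 85/8, -15/4, -311/4]
R3 ← R3 − (9)·R2: [0, 0, 98, 68, 75, 451]
R4 ← R4 − (8)·R2: [0, 0, 91, 55, 71, 431]
R4 ← R4 − (13/14)·R3: [0, 0, 0, -57/7, 19/14, 171/14]
The echelon form has 4 nonzero rows, and every pivot lies in the first 5 columns, so rank(P) = rank([P|b]) = 4.
The system is consistent.
Free variables = (unknowns) − (rank) = 5 − 4 = 1.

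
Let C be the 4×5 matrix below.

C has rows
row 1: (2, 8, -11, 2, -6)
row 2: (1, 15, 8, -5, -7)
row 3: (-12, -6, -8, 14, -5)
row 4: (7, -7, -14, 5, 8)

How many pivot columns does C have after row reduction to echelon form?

4

Row reduce to echelon form.
R2 ← R2 − (1/2)·R1: [0, 11, 27/2, -6, -4]
R3 ← R3 + (6)·R1: [0, 42, -74, 26, -41]
R4 ← R4 − (7/2)·R1: [0, -35, 49/2, -2, 29]
R3 ← R3 − (42/11)·R2: [0, 0, -1381/11, 538/11, -283/11]
R4 ← R4 + (35/11)·R2: [0, 0, 742/11, -232/11, 179/11]
R4 ← R4 + (742/1381)·R3: [0, 0, 0, 7164/1381, 3383/1381]
Echelon form has 4 nonzero rows, so rank(C) = 4.
Each nonzero row contributes one pivot column: 4 pivot columns.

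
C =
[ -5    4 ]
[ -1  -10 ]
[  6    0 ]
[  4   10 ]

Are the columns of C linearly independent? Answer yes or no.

Row reduce C to echelon form.
R2 ← R2 − (1/5)·R1: [0, -54/5]
R3 ← R3 + (6/5)·R1: [0, 24/5]
R4 ← R4 + (4/5)·R1: [0, 66/5]
R3 ← R3 + (4/9)·R2: [0, 0]
R4 ← R4 + (11/9)·R2: [0, 0]
2 pivots among 2 columns.
Every column is a pivot column, so the columns are linearly independent.

yes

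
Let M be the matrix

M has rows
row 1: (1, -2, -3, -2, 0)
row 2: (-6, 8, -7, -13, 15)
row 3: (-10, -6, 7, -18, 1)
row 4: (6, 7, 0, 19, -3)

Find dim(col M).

4

Row reduce to echelon form.
R2 ← R2 + (6)·R1: [0, -4, -25, -25, 15]
R3 ← R3 + (10)·R1: [0, -26, -23, -38, 1]
R4 ← R4 − (6)·R1: [0, 19, 18, 31, -3]
R3 ← R3 − (13/2)·R2: [0, 0, 279/2, 249/2, -193/2]
R4 ← R4 + (19/4)·R2: [0, 0, -403/4, -351/4, 273/4]
R4 ← R4 + (13/18)·R3: [0, 0, 0, 13/6, -13/9]
Echelon form has 4 nonzero rows, so rank(M) = 4.
The column space has dimension equal to the rank: 4.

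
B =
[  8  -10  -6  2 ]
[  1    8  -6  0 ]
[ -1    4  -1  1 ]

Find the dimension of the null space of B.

Row reduce to echelon form.
R2 ← R2 − (1/8)·R1: [0, 37/4, -21/4, -1/4]
R3 ← R3 + (1/8)·R1: [0, 11/4, -7/4, 5/4]
R3 ← R3 − (11/37)·R2: [0, 0, -7/37, 49/37]
3 nonzero rows, so rank(B) = 3.
B has 4 columns; by rank–nullity, nullity = 4 − 3 = 1.

1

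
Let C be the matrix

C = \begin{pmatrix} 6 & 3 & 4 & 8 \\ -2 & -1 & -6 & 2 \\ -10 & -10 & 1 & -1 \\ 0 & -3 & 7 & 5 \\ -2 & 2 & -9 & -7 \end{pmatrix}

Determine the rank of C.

Row reduce to echelon form.
R2 ← R2 + (1/3)·R1: [0, 0, -14/3, 14/3]
R3 ← R3 + (5/3)·R1: [0, -5, 23/3, 37/3]
R5 ← R5 + (1/3)·R1: [0, 3, -23/3, -13/3]
Swap R2 ↔ R3
R4 ← R4 − (3/5)·R2: [0, 0, 12/5, -12/5]
R5 ← R5 + (3/5)·R2: [0, 0, -46/15, 46/15]
R4 ← R4 + (18/35)·R3: [0, 0, 0, 0]
R5 ← R5 − (23/35)·R3: [0, 0, 0, 0]
Echelon form has 3 nonzero rows, so rank(C) = 3.

3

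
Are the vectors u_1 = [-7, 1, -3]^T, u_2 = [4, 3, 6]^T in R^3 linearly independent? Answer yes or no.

yes

Form the matrix with these vectors as rows and row reduce.
R2 ← R2 + (4/7)·R1: [0, 25/7, 30/7]
2 nonzero rows, so the 2 vectors span a space of dimension 2.
Since 2 = 2, the vectors are linearly independent.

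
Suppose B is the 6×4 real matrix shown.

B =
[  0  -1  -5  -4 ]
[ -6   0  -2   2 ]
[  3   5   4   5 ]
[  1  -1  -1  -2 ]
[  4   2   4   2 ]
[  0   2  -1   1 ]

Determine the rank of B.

3

Row reduce to echelon form.
Swap R1 ↔ R2
R3 ← R3 + (1/2)·R1: [0, 5, 3, 6]
R4 ← R4 + (1/6)·R1: [0, -1, -4/3, -5/3]
R5 ← R5 + (2/3)·R1: [0, 2, 8/3, 10/3]
R3 ← R3 + (5)·R2: [0, 0, -22, -14]
R4 ← R4 − R2: [0, 0, 11/3, 7/3]
R5 ← R5 + (2)·R2: [0, 0, -22/3, -14/3]
R6 ← R6 + (2)·R2: [0, 0, -11, -7]
R4 ← R4 + (1/6)·R3: [0, 0, 0, 0]
R5 ← R5 − (1/3)·R3: [0, 0, 0, 0]
R6 ← R6 − (1/2)·R3: [0, 0, 0, 0]
Echelon form has 3 nonzero rows, so rank(B) = 3.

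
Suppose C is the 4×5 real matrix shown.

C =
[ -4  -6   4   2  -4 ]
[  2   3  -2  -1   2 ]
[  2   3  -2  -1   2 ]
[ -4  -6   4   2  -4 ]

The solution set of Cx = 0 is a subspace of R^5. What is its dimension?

4

Row reduce to echelon form.
R2 ← R2 + (1/2)·R1: [0, 0, 0, 0, 0]
R3 ← R3 + (1/2)·R1: [0, 0, 0, 0, 0]
R4 ← R4 − R1: [0, 0, 0, 0, 0]
1 nonzero row, so rank(C) = 1.
C has 5 columns; by rank–nullity, nullity = 5 − 1 = 4.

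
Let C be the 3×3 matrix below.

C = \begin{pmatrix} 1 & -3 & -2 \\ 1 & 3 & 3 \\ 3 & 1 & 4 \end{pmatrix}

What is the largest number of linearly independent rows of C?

3

Row reduce to echelon form.
R2 ← R2 − R1: [0, 6, 5]
R3 ← R3 − (3)·R1: [0, 10, 10]
R3 ← R3 − (5/3)·R2: [0, 0, 5/3]
Echelon form has 3 nonzero rows, so rank(C) = 3.
The rank gives the maximum number of linearly independent rows: 3.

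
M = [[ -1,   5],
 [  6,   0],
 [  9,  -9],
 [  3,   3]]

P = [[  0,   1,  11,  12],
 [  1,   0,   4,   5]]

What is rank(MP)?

2

First compute MP:
[[  5,  -1,   9,  13],
 [  0,   6,  66,  72],
 [ -9,   9,  63,  63],
 [  3,   3,  45,  51]]
Now row reduce the product.
R3 ← R3 + (9/5)·R1: [0, 36/5, 396/5, 432/5]
R4 ← R4 − (3/5)·R1: [0, 18/5, 198/5, 216/5]
R3 ← R3 − (6/5)·R2: [0, 0, 0, 0]
R4 ← R4 − (3/5)·R2: [0, 0, 0, 0]
2 nonzero rows, so rank(MP) = 2.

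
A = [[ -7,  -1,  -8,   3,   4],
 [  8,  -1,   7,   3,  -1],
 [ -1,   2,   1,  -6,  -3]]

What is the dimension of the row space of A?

Row reduce to echelon form.
R2 ← R2 + (8/7)·R1: [0, -15/7, -15/7, 45/7, 25/7]
R3 ← R3 − (1/7)·R1: [0, 15/7, 15/7, -45/7, -25/7]
R3 ← R3 + R2: [0, 0, 0, 0, 0]
Echelon form has 2 nonzero rows, so rank(A) = 2.
The row space has dimension equal to the rank: 2.

2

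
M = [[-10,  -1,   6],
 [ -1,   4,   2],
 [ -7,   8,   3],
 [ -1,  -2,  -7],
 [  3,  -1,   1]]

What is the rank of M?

Row reduce to echelon form.
R2 ← R2 − (1/10)·R1: [0, 41/10, 7/5]
R3 ← R3 − (7/10)·R1: [0, 87/10, -6/5]
R4 ← R4 − (1/10)·R1: [0, -19/10, -38/5]
R5 ← R5 + (3/10)·R1: [0, -13/10, 14/5]
R3 ← R3 − (87/41)·R2: [0, 0, -171/41]
R4 ← R4 + (19/41)·R2: [0, 0, -285/41]
R5 ← R5 + (13/41)·R2: [0, 0, 133/41]
R4 ← R4 − (5/3)·R3: [0, 0, 0]
R5 ← R5 + (7/9)·R3: [0, 0, 0]
Echelon form has 3 nonzero rows, so rank(M) = 3.

3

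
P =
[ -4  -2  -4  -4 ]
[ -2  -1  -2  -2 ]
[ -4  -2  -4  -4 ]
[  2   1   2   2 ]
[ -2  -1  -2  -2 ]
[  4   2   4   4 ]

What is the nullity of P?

Row reduce to echelon form.
R2 ← R2 − (1/2)·R1: [0, 0, 0, 0]
R3 ← R3 − R1: [0, 0, 0, 0]
R4 ← R4 + (1/2)·R1: [0, 0, 0, 0]
R5 ← R5 − (1/2)·R1: [0, 0, 0, 0]
R6 ← R6 + R1: [0, 0, 0, 0]
1 nonzero row, so rank(P) = 1.
P has 4 columns; by rank–nullity, nullity = 4 − 1 = 3.

3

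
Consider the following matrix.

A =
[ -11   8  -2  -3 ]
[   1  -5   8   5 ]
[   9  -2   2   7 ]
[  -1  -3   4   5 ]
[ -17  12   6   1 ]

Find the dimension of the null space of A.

Row reduce to echelon form.
R2 ← R2 + (1/11)·R1: [0, -47/11, 86/11, 52/11]
R3 ← R3 + (9/11)·R1: [0, 50/11, 4/11, 50/11]
R4 ← R4 − (1/11)·R1: [0, -41/11, 46/11, 58/11]
R5 ← R5 − (17/11)·R1: [0, -4/11, 100/11, 62/11]
R3 ← R3 + (50/47)·R2: [0, 0, 408/47, 450/47]
R4 ← R4 − (41/47)·R2: [0, 0, -124/47, 54/47]
R5 ← R5 − (4/47)·R2: [0, 0, 396/47, 246/47]
R4 ← R4 + (31/102)·R3: [0, 0, 0, 69/17]
R5 ← R5 − (33/34)·R3: [0, 0, 0, -69/17]
R5 ← R5 + R4: [0, 0, 0, 0]
4 nonzero rows, so rank(A) = 4.
A has 4 columns; by rank–nullity, nullity = 4 − 4 = 0.

0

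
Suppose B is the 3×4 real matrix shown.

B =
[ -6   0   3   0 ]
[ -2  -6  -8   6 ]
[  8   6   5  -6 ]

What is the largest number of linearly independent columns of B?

Row reduce to echelon form.
R2 ← R2 − (1/3)·R1: [0, -6, -9, 6]
R3 ← R3 + (4/3)·R1: [0, 6, 9, -6]
R3 ← R3 + R2: [0, 0, 0, 0]
Echelon form has 2 nonzero rows, so rank(B) = 2.
The rank gives the maximum number of linearly independent columns: 2.

2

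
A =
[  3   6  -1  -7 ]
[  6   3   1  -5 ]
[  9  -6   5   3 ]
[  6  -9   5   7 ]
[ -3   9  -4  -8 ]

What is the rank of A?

2

Row reduce to echelon form.
R2 ← R2 − (2)·R1: [0, -9, 3, 9]
R3 ← R3 − (3)·R1: [0, -24, 8, 24]
R4 ← R4 − (2)·R1: [0, -21, 7, 21]
R5 ← R5 + R1: [0, 15, -5, -15]
R3 ← R3 − (8/3)·R2: [0, 0, 0, 0]
R4 ← R4 − (7/3)·R2: [0, 0, 0, 0]
R5 ← R5 + (5/3)·R2: [0, 0, 0, 0]
Echelon form has 2 nonzero rows, so rank(A) = 2.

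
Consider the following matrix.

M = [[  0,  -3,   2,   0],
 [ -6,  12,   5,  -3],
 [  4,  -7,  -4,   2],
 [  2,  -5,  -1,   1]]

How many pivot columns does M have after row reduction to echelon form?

2

Row reduce to echelon form.
Swap R1 ↔ R2
R3 ← R3 + (2/3)·R1: [0, 1, -2/3, 0]
R4 ← R4 + (1/3)·R1: [0, -1, 2/3, 0]
R3 ← R3 + (1/3)·R2: [0, 0, 0, 0]
R4 ← R4 − (1/3)·R2: [0, 0, 0, 0]
Echelon form has 2 nonzero rows, so rank(M) = 2.
Each nonzero row contributes one pivot column: 2 pivot columns.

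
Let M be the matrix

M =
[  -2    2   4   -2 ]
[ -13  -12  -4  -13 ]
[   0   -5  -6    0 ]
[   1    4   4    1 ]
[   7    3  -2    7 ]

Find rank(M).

Row reduce to echelon form.
R2 ← R2 − (13/2)·R1: [0, -25, -30, 0]
R4 ← R4 + (1/2)·R1: [0, 5, 6, 0]
R5 ← R5 + (7/2)·R1: [0, 10, 12, 0]
R3 ← R3 − (1/5)·R2: [0, 0, 0, 0]
R4 ← R4 + (1/5)·R2: [0, 0, 0, 0]
R5 ← R5 + (2/5)·R2: [0, 0, 0, 0]
Echelon form has 2 nonzero rows, so rank(M) = 2.

2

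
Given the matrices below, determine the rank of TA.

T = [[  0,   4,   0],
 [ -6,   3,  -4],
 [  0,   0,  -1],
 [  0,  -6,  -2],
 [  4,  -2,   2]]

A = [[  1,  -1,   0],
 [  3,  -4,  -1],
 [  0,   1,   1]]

2

First compute TA:
[[ 12, -16,  -4],
 [  3, -10,  -7],
 [  0,  -1,  -1],
 [-18,  22,   4],
 [ -2,   6,   4]]
Now row reduce the product.
R2 ← R2 − (1/4)·R1: [0, -6, -6]
R4 ← R4 + (3/2)·R1: [0, -2, -2]
R5 ← R5 + (1/6)·R1: [0, 10/3, 10/3]
R3 ← R3 − (1/6)·R2: [0, 0, 0]
R4 ← R4 − (1/3)·R2: [0, 0, 0]
R5 ← R5 + (5/9)·R2: [0, 0, 0]
2 nonzero rows, so rank(TA) = 2.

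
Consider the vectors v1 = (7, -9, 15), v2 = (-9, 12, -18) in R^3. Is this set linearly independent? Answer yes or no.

yes

Form the matrix with these vectors as rows and row reduce.
R2 ← R2 + (9/7)·R1: [0, 3/7, 9/7]
2 nonzero rows, so the 2 vectors span a space of dimension 2.
Since 2 = 2, the vectors are linearly independent.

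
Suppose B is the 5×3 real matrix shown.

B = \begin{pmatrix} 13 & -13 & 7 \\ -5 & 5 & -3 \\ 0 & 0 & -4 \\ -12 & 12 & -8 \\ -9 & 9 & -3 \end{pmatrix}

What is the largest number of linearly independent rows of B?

2

Row reduce to echelon form.
R2 ← R2 + (5/13)·R1: [0, 0, -4/13]
R4 ← R4 + (12/13)·R1: [0, 0, -20/13]
R5 ← R5 + (9/13)·R1: [0, 0, 24/13]
R3 ← R3 − (13)·R2: [0, 0, 0]
R4 ← R4 − (5)·R2: [0, 0, 0]
R5 ← R5 + (6)·R2: [0, 0, 0]
Echelon form has 2 nonzero rows, so rank(B) = 2.
The rank gives the maximum number of linearly independent rows: 2.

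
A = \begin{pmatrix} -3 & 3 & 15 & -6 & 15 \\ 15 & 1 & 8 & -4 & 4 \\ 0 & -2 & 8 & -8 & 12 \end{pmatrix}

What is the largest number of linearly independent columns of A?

3

Row reduce to echelon form.
R2 ← R2 + (5)·R1: [0, 16, 83, -34, 79]
R3 ← R3 + (1/8)·R2: [0, 0, 147/8, -49/4, 175/8]
Echelon form has 3 nonzero rows, so rank(A) = 3.
The rank gives the maximum number of linearly independent columns: 3.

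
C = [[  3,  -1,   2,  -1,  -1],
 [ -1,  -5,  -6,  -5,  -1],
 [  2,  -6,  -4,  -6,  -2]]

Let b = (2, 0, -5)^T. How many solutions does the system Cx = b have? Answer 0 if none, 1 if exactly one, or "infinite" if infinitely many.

0

Row reduce the augmented matrix [C | b].
R2 ← R2 + (1/3)·R1: [0, -16/3, -16/3, -16/3, -4/3, 2/3]
R3 ← R3 − (2/3)·R1: [0, -16/3, -16/3, -16/3, -4/3, -19/3]
R3 ← R3 − R2: [0, 0, 0, 0, 0, -7]
The echelon form has 3 nonzero rows; the last pivot sits in the augmented column, so rank(C) = 2 but rank([C|b]) = 3.
Since the ranks differ, the system is inconsistent.
It has no solutions.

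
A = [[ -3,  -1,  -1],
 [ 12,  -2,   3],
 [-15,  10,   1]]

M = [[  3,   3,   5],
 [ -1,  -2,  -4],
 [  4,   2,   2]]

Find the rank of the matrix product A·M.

2

First compute AM:
[[-12,  -9, -13],
 [ 50,  46,  74],
 [-51, -63, -113]]
Now row reduce the product.
R2 ← R2 + (25/6)·R1: [0, 17/2, 119/6]
R3 ← R3 − (17/4)·R1: [0, -99/4, -231/4]
R3 ← R3 + (99/34)·R2: [0, 0, 0]
2 nonzero rows, so rank(AM) = 2.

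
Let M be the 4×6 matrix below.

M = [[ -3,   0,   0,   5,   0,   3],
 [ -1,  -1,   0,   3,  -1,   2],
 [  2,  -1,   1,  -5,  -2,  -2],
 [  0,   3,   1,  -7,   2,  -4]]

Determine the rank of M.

3

Row reduce to echelon form.
R2 ← R2 − (1/3)·R1: [0, -1, 0, 4/3, -1, 1]
R3 ← R3 + (2/3)·R1: [0, -1, 1, -5/3, -2, 0]
R3 ← R3 − R2: [0, 0, 1, -3, -1, -1]
R4 ← R4 + (3)·R2: [0, 0, 1, -3, -1, -1]
R4 ← R4 − R3: [0, 0, 0, 0, 0, 0]
Echelon form has 3 nonzero rows, so rank(M) = 3.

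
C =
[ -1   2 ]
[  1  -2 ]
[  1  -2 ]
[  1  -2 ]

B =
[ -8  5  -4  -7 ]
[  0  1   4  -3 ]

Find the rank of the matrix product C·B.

First compute CB:
[[  8,  -3,  12,   1],
 [ -8,   3, -12,  -1],
 [ -8,   3, -12,  -1],
 [ -8,   3, -12,  -1]]
Now row reduce the product.
R2 ← R2 + R1: [0, 0, 0, 0]
R3 ← R3 + R1: [0, 0, 0, 0]
R4 ← R4 + R1: [0, 0, 0, 0]
1 nonzero row, so rank(CB) = 1.

1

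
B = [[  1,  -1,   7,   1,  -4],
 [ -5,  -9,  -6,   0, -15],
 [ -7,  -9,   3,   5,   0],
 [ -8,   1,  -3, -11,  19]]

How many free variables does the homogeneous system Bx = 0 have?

Row reduce to echelon form.
R2 ← R2 + (5)·R1: [0, -14, 29, 5, -35]
R3 ← R3 + (7)·R1: [0, -16, 52, 12, -28]
R4 ← R4 + (8)·R1: [0, -7, 53, -3, -13]
R3 ← R3 − (8/7)·R2: [0, 0, 132/7, 44/7, 12]
R4 ← R4 − (1/2)·R2: [0, 0, 77/2, -11/2, 9/2]
R4 ← R4 − (49/24)·R3: [0, 0, 0, -55/3, -20]
4 nonzero rows, so rank(B) = 4.
B has 5 columns; by rank–nullity, nullity = 5 − 4 = 1.

1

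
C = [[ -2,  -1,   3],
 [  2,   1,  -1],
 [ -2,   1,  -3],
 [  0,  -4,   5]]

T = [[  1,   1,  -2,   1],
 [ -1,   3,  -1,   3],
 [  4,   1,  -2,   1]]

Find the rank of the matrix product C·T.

3

First compute CT:
[[ 11,  -2,  -1,  -2],
 [ -3,   4,  -3,   4],
 [-15,  -2,   9,  -2],
 [ 24,  -7,  -6,  -7]]
Now row reduce the product.
R2 ← R2 + (3/11)·R1: [0, 38/11, -36/11, 38/11]
R3 ← R3 + (15/11)·R1: [0, -52/11, 84/11, -52/11]
R4 ← R4 − (24/11)·R1: [0, -29/11, -42/11, -29/11]
R3 ← R3 + (26/19)·R2: [0, 0, 60/19, 0]
R4 ← R4 + (29/38)·R2: [0, 0, -120/19, 0]
R4 ← R4 + (2)·R3: [0, 0, 0, 0]
3 nonzero rows, so rank(CT) = 3.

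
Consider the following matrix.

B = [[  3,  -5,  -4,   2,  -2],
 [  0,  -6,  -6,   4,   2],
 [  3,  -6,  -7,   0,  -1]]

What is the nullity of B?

Row reduce to echelon form.
R3 ← R3 − R1: [0, -1, -3, -2, 1]
R3 ← R3 − (1/6)·R2: [0, 0, -2, -8/3, 2/3]
3 nonzero rows, so rank(B) = 3.
B has 5 columns; by rank–nullity, nullity = 5 − 3 = 2.

2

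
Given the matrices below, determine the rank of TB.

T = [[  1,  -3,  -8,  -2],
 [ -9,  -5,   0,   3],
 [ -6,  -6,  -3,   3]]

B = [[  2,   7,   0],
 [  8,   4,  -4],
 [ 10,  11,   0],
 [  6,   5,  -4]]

First compute TB:
[[-114, -103,  20],
 [-40, -68,   8],
 [-72, -84,  12]]
Now row reduce the product.
R2 ← R2 − (20/57)·R1: [0, -1816/57, 56/57]
R3 ← R3 − (12/19)·R1: [0, -360/19, -12/19]
R3 ← R3 − (135/227)·R2: [0, 0, -276/227]
3 nonzero rows, so rank(TB) = 3.

3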